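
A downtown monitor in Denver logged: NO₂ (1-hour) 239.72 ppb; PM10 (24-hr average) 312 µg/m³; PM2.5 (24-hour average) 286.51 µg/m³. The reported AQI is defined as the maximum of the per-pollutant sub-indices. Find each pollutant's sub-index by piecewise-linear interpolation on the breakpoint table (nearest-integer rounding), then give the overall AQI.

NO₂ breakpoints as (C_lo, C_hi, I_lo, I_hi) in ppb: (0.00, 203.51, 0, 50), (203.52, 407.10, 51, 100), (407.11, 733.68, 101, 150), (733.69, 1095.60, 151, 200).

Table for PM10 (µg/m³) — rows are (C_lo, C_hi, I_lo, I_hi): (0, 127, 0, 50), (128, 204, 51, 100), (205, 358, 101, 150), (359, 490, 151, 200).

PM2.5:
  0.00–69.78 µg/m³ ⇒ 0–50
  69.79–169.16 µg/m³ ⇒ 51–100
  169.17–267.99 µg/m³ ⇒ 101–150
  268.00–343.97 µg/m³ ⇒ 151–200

163

NO₂: 239.72 ∈ [203.52, 407.10] ↔ index [51, 100].
51 + (239.72−203.52)·(100−51)/(407.10−203.52) = 51 + 36.20·49/203.58 ≈ 59.71, so AQI = 60.
PM10 312: bracket 205–358 → index 101–150; slope 49/153, offset 107.
AQI = 101 + 49/153·107 ≈ 135.27 ⇒ 135.
PM2.5: row 268.00–343.97 (AQI 151–200). (200−151)·(286.51−268.00)/(343.97−268.00) + 151 = 49·18.51/75.97 + 151 ≈ 162.94 → 163.
Sub-indices: NO₂→60, PM10→135, PM2.5→163. Overall AQI = max = 163; dominant pollutant is PM2.5.
AQI 163: Unhealthy.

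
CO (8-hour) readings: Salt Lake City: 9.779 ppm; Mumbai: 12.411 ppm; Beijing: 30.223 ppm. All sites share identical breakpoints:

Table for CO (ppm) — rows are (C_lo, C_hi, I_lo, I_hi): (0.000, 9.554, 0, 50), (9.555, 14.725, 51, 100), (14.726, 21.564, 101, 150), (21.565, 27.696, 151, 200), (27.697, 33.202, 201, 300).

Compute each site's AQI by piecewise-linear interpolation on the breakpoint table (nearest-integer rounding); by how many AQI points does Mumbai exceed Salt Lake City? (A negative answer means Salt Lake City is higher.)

25

Salt Lake City: row 9.555–14.725 (AQI 51–100). (100−51)·(9.779−9.555)/(14.725−9.555) + 51 = 49·0.224/5.170 + 51 ≈ 53.12 → 53.
Mumbai: row 9.555–14.725 (AQI 51–100). (100−51)·(12.411−9.555)/(14.725−9.555) + 51 = 49·2.856/5.170 + 51 ≈ 78.07 → 78.
Beijing 30.223: bracket 27.697–33.202 → index 201–300; slope 99/5.505, offset 2.526.
AQI = 201 + 99/5.505·2.526 ≈ 246.43 ⇒ 246.
AQIs: Salt Lake City=53, Mumbai=78, Beijing=246. Mumbai (78) − Salt Lake City (53) = 25.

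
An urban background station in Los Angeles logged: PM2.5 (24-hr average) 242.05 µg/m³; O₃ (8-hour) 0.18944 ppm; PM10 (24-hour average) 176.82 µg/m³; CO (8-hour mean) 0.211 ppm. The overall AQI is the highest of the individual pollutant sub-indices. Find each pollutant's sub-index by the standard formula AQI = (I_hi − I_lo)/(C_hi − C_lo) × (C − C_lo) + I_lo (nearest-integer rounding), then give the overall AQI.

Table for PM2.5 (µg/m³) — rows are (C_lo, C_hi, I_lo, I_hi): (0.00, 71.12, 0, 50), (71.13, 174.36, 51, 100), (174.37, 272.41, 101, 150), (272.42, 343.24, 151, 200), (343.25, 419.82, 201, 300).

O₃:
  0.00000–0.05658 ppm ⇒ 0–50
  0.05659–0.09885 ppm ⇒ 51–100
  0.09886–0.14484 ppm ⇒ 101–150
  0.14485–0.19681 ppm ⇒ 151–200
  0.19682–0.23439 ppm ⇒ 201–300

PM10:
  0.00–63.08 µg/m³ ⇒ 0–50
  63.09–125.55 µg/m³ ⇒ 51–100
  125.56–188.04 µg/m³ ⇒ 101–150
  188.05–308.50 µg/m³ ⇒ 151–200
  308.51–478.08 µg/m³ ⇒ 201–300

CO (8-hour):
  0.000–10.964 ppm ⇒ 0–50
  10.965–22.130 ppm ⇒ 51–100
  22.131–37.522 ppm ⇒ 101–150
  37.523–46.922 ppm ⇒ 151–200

PM2.5: 242.05 lies in 174.37–272.41, so I_lo=101, I_hi=150, C_lo=174.37, C_hi=272.41.
(150−101)/(272.41−174.37) × (242.05−174.37) + 101 = 49/98.04 × 67.68 + 101 ≈ 134.83 → 135.
O₃ 0.18944: bracket 0.14485–0.19681 → index 151–200; slope 49/0.05196, offset 0.04459.
AQI = 151 + 49/0.05196·0.04459 ≈ 193.05 ⇒ 193.
PM10: 176.82 ∈ [125.56, 188.04] ↔ index [101, 150].
101 + (176.82−125.56)·(150−101)/(188.04−125.56) = 101 + 51.26·49/62.48 ≈ 141.20, so AQI = 141.
CO: 0.211 lies in 0.000–10.964, so I_lo=0, I_hi=50, C_lo=0.000, C_hi=10.964.
(50−0)/(10.964−0.000) × (0.211−0.000) + 0 = 50/10.964 × 0.211 + 0 ≈ 0.96 → 1.
Sub-indices: PM2.5→135, O₃→193, PM10→141, CO→1. Overall AQI = max = 193; dominant pollutant is O₃.
AQI 193: Unhealthy.

193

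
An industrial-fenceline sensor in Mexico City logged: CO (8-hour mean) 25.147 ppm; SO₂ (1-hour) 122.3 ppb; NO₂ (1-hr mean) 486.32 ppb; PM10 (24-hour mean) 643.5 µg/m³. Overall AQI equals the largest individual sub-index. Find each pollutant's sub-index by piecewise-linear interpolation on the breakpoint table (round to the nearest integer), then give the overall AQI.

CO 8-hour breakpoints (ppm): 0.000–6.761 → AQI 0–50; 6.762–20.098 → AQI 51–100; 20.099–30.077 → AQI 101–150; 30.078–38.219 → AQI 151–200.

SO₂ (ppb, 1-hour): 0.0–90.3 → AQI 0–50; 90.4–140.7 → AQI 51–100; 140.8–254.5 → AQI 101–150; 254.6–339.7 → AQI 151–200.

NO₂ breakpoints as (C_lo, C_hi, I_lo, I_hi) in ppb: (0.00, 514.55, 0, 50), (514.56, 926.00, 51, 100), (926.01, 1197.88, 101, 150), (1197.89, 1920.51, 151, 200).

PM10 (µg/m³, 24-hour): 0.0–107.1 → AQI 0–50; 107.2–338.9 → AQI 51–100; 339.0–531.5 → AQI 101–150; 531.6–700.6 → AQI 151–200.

CO 25.147: bracket 20.099–30.077 → index 101–150; slope 49/9.978, offset 5.048.
AQI = 101 + 49/9.978·5.048 ≈ 125.79 ⇒ 126.
SO₂ 122.3: bracket 90.4–140.7 → index 51–100; slope 49/50.3, offset 31.9.
AQI = 51 + 49/50.3·31.9 ≈ 82.08 ⇒ 82.
NO₂: 486.32 lies in 0.00–514.55, so I_lo=0, I_hi=50, C_lo=0.00, C_hi=514.55.
(50−0)/(514.55−0.00) × (486.32−0.00) + 0 = 50/514.55 × 486.32 + 0 ≈ 47.26 → 47.
PM10 643.5: bracket 531.6–700.6 → index 151–200; slope 49/169.0, offset 111.9.
AQI = 151 + 49/169.0·111.9 ≈ 183.44 ⇒ 183.
Sub-indices: CO→126, SO₂→82, NO₂→47, PM10→183. Overall AQI = max = 183; dominant pollutant is PM10.

183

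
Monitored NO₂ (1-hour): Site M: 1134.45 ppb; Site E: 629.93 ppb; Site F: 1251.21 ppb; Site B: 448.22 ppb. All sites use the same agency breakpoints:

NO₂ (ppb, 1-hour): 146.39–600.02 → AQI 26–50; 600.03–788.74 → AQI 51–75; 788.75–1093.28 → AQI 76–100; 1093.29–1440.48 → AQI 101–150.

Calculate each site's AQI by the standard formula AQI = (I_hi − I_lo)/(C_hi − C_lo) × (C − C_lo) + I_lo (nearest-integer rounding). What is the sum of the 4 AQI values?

327

Site M: 1134.45 ∈ [1093.29, 1440.48] ↔ index [101, 150].
101 + (1134.45−1093.29)·(150−101)/(1440.48−1093.29) = 101 + 41.16·49/347.19 ≈ 106.81, so AQI = 107.
Site E: 629.93 ∈ [600.03, 788.74] ↔ index [51, 75].
51 + (629.93−600.03)·(75−51)/(788.74−600.03) = 51 + 29.90·24/188.71 ≈ 54.80, so AQI = 55.
Site F: 1251.21 lies in 1093.29–1440.48, so I_lo=101, I_hi=150, C_lo=1093.29, C_hi=1440.48.
(150−101)/(1440.48−1093.29) × (1251.21−1093.29) + 101 = 49/347.19 × 157.92 + 101 ≈ 123.29 → 123.
Site B: 448.22 ∈ [146.39, 600.02] ↔ index [26, 50].
26 + (448.22−146.39)·(50−26)/(600.02−146.39) = 26 + 301.83·24/453.63 ≈ 41.97, so AQI = 42.
AQIs: Site M=107, Site E=55, Site F=123, Site B=42. Sum = 107 + 55 + 123 + 42 = 327.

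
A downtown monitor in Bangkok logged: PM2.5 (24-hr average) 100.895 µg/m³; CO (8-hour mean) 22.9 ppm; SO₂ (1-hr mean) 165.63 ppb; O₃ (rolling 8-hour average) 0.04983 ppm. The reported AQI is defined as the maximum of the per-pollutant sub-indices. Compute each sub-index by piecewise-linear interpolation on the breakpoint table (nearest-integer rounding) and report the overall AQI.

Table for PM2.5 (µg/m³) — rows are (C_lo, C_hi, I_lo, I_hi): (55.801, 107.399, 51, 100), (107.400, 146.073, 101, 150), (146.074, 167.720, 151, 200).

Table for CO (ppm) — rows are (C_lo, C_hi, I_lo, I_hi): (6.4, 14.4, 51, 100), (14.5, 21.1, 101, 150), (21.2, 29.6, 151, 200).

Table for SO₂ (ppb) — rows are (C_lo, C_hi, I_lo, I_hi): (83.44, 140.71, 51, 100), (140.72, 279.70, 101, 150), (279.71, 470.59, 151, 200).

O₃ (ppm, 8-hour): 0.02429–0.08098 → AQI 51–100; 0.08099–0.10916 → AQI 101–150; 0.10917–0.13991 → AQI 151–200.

161

PM2.5: 100.895 ∈ [55.801, 107.399] ↔ index [51, 100].
51 + (100.895−55.801)·(100−51)/(107.399−55.801) = 51 + 45.094·49/51.598 ≈ 93.82, so AQI = 94.
CO: 22.9 lies in 21.2–29.6, so I_lo=151, I_hi=200, C_lo=21.2, C_hi=29.6.
(200−151)/(29.6−21.2) × (22.9−21.2) + 151 = 49/8.4 × 1.7 + 151 ≈ 160.92 → 161.
SO₂: 165.63 lies in 140.72–279.70, so I_lo=101, I_hi=150, C_lo=140.72, C_hi=279.70.
(150−101)/(279.70−140.72) × (165.63−140.72) + 101 = 49/138.98 × 24.91 + 101 ≈ 109.78 → 110.
O₃: 0.04983 ∈ [0.02429, 0.08098] ↔ index [51, 100].
51 + (0.04983−0.02429)·(100−51)/(0.08098−0.02429) = 51 + 0.02554·49/0.05669 ≈ 73.08, so AQI = 73.
Sub-indices: PM2.5→94, CO→161, SO₂→110, O₃→73. Overall AQI = max = 161; dominant pollutant is CO.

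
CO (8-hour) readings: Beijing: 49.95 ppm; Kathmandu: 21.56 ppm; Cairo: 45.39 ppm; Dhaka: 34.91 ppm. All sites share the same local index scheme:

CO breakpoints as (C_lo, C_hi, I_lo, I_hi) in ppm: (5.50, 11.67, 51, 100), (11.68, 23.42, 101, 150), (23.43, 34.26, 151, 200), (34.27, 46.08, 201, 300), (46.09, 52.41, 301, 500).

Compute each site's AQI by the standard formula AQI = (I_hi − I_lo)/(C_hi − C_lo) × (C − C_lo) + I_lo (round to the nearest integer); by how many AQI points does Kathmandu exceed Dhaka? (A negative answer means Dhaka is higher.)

Beijing: 49.95 lies in 46.09–52.41, so I_lo=301, I_hi=500, C_lo=46.09, C_hi=52.41.
(500−301)/(52.41−46.09) × (49.95−46.09) + 301 = 199/6.32 × 3.86 + 301 ≈ 422.54 → 423.
Kathmandu: 21.56 lies in 11.68–23.42, so I_lo=101, I_hi=150, C_lo=11.68, C_hi=23.42.
(150−101)/(23.42−11.68) × (21.56−11.68) + 101 = 49/11.74 × 9.88 + 101 ≈ 142.24 → 142.
Cairo: row 34.27–46.08 (AQI 201–300). (300−201)·(45.39−34.27)/(46.08−34.27) + 201 = 99·11.12/11.81 + 201 ≈ 294.22 → 294.
Dhaka: 34.91 lies in 34.27–46.08, so I_lo=201, I_hi=300, C_lo=34.27, C_hi=46.08.
(300−201)/(46.08−34.27) × (34.91−34.27) + 201 = 99/11.81 × 0.64 + 201 ≈ 206.36 → 206.
AQIs: Beijing=423, Kathmandu=142, Cairo=294, Dhaka=206. Kathmandu (142) − Dhaka (206) = -64.

-64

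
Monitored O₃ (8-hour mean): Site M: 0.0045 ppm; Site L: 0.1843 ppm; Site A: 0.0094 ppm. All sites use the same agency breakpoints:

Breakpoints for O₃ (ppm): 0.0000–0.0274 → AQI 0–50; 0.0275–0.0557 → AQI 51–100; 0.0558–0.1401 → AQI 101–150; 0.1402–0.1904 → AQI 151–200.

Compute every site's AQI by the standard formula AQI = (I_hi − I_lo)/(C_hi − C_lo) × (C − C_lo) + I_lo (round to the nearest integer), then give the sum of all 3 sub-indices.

Site M 0.0045: bracket 0.0000–0.0274 → index 0–50; slope 50/0.0274, offset 0.0045.
AQI = 0 + 50/0.0274·0.0045 ≈ 8.21 ⇒ 8.
Site L 0.1843: bracket 0.1402–0.1904 → index 151–200; slope 49/0.0502, offset 0.0441.
AQI = 151 + 49/0.0502·0.0441 ≈ 194.05 ⇒ 194.
Site A: row 0.0000–0.0274 (AQI 0–50). (50−0)·(0.0094−0.0000)/(0.0274−0.0000) + 0 = 50·0.0094/0.0274 + 0 ≈ 17.15 → 17.
AQIs: Site M=8, Site L=194, Site A=17. Sum = 8 + 194 + 17 = 219.

219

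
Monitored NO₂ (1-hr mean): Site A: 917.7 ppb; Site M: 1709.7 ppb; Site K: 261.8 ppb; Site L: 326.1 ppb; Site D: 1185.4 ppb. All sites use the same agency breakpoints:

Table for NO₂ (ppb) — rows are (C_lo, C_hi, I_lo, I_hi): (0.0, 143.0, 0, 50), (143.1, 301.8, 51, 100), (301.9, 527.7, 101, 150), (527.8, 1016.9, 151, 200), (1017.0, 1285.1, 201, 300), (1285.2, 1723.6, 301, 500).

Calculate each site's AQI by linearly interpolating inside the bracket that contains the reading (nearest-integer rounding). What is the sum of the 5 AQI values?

1141

Site A: row 527.8–1016.9 (AQI 151–200). (200−151)·(917.7−527.8)/(1016.9−527.8) + 151 = 49·389.9/489.1 + 151 ≈ 190.06 → 190.
Site M 1709.7: bracket 1285.2–1723.6 → index 301–500; slope 199/438.4, offset 424.5.
AQI = 301 + 199/438.4·424.5 ≈ 493.69 ⇒ 494.
Site K 261.8: bracket 143.1–301.8 → index 51–100; slope 49/158.7, offset 118.7.
AQI = 51 + 49/158.7·118.7 ≈ 87.65 ⇒ 88.
Site L: row 301.9–527.7 (AQI 101–150). (150−101)·(326.1−301.9)/(527.7−301.9) + 101 = 49·24.2/225.8 + 101 ≈ 106.25 → 106.
Site D: 1185.4 lies in 1017.0–1285.1, so I_lo=201, I_hi=300, C_lo=1017.0, C_hi=1285.1.
(300−201)/(1285.1−1017.0) × (1185.4−1017.0) + 201 = 99/268.1 × 168.4 + 201 ≈ 263.18 → 263.
AQIs: Site A=190, Site M=494, Site K=88, Site L=106, Site D=263. Sum = 190 + 494 + 88 + 106 + 263 = 1141.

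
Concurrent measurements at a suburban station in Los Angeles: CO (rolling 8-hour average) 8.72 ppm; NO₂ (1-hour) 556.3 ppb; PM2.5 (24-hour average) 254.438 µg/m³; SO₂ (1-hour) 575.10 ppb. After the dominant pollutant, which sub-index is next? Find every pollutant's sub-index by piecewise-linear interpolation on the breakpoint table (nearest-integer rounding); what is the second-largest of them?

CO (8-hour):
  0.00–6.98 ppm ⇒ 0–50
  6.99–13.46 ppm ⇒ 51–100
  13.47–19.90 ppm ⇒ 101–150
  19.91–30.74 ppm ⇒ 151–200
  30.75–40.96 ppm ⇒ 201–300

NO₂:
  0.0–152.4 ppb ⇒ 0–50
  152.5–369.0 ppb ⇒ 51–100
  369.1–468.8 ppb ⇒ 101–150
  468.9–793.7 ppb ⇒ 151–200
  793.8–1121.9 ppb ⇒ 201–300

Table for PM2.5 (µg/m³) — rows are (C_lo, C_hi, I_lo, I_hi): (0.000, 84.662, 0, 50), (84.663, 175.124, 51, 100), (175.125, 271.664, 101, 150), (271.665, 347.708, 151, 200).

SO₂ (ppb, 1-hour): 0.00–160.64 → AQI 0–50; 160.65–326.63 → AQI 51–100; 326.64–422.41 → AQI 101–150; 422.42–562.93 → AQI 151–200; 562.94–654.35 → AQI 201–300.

164

CO: 8.72 ∈ [6.99, 13.46] ↔ index [51, 100].
51 + (8.72−6.99)·(100−51)/(13.46−6.99) = 51 + 1.73·49/6.47 ≈ 64.10, so AQI = 64.
NO₂ 556.3: bracket 468.9–793.7 → index 151–200; slope 49/324.8, offset 87.4.
AQI = 151 + 49/324.8·87.4 ≈ 164.19 ⇒ 164.
PM2.5: 254.438 ∈ [175.125, 271.664] ↔ index [101, 150].
101 + (254.438−175.125)·(150−101)/(271.664−175.125) = 101 + 79.313·49/96.539 ≈ 141.26, so AQI = 141.
SO₂: 575.10 lies in 562.94–654.35, so I_lo=201, I_hi=300, C_lo=562.94, C_hi=654.35.
(300−201)/(654.35−562.94) × (575.10−562.94) + 201 = 99/91.41 × 12.16 + 201 ≈ 214.17 → 214.
Sub-indices: CO→64, NO₂→164, PM2.5→141, SO₂→214. Ranked high→low: 214, 164, 141, 64. Second-highest sub-index = 164.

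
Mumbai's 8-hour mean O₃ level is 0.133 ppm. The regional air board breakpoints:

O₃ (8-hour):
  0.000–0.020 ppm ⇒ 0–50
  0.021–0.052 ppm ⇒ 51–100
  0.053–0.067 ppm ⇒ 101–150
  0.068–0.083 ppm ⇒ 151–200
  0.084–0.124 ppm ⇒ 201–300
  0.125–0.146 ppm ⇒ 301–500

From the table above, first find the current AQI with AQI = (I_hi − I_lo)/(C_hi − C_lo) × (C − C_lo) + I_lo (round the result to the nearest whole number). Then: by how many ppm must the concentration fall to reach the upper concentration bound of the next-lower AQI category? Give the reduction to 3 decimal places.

O₃: 0.133 lies in 0.125–0.146, so I_lo=301, I_hi=500, C_lo=0.125, C_hi=0.146.
(500−301)/(0.146−0.125) × (0.133−0.125) + 301 = 199/0.021 × 0.008 + 301 ≈ 376.81 → 377.
Current AQI 377 is in the Hazardous range (301–500). The next-lower category tops out at AQI 300, whose upper concentration bound is 0.124 ppm.
Reduction needed = 0.133 − 0.124 = 0.009 ppm.

0.009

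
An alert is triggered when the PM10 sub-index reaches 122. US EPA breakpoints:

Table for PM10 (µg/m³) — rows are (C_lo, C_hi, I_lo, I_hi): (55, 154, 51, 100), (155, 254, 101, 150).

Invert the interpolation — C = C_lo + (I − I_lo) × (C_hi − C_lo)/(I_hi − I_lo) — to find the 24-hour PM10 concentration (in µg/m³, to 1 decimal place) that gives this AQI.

197.4

AQI 122 lies in the 101–150 band, which corresponds to 155–254 µg/m³.
C = 155 + (122−101)×(254−155)/(150−101) = 155 + 21×99/49 ≈ 197.429 µg/m³ → 197.4 µg/m³ to 1 dp.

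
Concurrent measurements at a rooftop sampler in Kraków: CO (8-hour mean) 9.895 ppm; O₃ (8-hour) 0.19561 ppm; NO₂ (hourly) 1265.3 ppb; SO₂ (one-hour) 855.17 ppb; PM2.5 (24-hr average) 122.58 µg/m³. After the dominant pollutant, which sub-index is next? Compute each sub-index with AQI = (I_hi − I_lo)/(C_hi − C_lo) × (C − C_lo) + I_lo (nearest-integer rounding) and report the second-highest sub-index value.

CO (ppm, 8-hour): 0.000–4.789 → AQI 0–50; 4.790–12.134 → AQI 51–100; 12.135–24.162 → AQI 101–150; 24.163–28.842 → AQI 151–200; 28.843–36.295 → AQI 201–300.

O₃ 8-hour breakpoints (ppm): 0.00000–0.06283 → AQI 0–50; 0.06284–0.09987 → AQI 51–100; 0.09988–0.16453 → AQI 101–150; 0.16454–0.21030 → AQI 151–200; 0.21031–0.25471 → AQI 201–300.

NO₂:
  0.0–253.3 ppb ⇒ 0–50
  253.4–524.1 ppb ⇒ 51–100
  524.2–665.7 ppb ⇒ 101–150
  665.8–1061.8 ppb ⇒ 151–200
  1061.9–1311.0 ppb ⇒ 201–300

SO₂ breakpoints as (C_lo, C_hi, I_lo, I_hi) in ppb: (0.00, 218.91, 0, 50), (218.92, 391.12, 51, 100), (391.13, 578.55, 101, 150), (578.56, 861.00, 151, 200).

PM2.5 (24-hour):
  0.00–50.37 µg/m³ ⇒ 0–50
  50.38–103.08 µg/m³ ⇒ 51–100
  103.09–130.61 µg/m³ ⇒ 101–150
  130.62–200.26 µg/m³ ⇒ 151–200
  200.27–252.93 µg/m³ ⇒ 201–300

199

CO: 9.895 ∈ [4.790, 12.134] ↔ index [51, 100].
51 + (9.895−4.790)·(100−51)/(12.134−4.790) = 51 + 5.105·49/7.344 ≈ 85.06, so AQI = 85.
O₃: 0.19561 ∈ [0.16454, 0.21030] ↔ index [151, 200].
151 + (0.19561−0.16454)·(200−151)/(0.21030−0.16454) = 151 + 0.03107·49/0.04576 ≈ 184.27, so AQI = 184.
NO₂ 1265.3: bracket 1061.9–1311.0 → index 201–300; slope 99/249.1, offset 203.4.
AQI = 201 + 99/249.1·203.4 ≈ 281.84 ⇒ 282.
SO₂: 855.17 ∈ [578.56, 861.00] ↔ index [151, 200].
151 + (855.17−578.56)·(200−151)/(861.00−578.56) = 151 + 276.61·49/282.44 ≈ 198.99, so AQI = 199.
PM2.5: 122.58 lies in 103.09–130.61, so I_lo=101, I_hi=150, C_lo=103.09, C_hi=130.61.
(150−101)/(130.61−103.09) × (122.58−103.09) + 101 = 49/27.52 × 19.49 + 101 ≈ 135.70 → 136.
Sub-indices: CO→85, O₃→184, NO₂→282, SO₂→199, PM2.5→136. Ranked high→low: 282, 199, 184, 136, 85. Second-highest sub-index = 199.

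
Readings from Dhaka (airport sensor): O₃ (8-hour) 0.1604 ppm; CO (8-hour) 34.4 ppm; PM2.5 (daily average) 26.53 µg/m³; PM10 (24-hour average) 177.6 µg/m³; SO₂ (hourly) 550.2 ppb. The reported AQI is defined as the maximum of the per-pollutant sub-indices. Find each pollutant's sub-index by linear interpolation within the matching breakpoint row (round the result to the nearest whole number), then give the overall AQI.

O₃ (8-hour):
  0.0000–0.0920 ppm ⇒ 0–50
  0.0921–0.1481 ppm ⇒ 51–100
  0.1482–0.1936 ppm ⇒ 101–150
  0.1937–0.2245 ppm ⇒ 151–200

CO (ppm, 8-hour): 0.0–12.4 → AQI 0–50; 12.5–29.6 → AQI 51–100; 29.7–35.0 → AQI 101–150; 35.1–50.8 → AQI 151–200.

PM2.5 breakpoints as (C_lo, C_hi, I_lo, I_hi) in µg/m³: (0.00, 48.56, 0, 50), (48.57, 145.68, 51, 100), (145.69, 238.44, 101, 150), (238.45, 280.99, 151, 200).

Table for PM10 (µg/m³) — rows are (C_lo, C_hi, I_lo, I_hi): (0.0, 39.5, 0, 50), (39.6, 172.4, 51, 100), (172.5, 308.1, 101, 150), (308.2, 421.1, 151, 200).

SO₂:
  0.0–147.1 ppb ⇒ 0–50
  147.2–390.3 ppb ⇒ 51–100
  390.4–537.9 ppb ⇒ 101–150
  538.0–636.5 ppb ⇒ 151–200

157

O₃: 0.1604 lies in 0.1482–0.1936, so I_lo=101, I_hi=150, C_lo=0.1482, C_hi=0.1936.
(150−101)/(0.1936−0.1482) × (0.1604−0.1482) + 101 = 49/0.0454 × 0.0122 + 101 ≈ 114.17 → 114.
CO: 34.4 ∈ [29.7, 35.0] ↔ index [101, 150].
101 + (34.4−29.7)·(150−101)/(35.0−29.7) = 101 + 4.7·49/5.3 ≈ 144.45, so AQI = 144.
PM2.5: row 0.00–48.56 (AQI 0–50). (50−0)·(26.53−0.00)/(48.56−0.00) + 0 = 50·26.53/48.56 + 0 ≈ 27.32 → 27.
PM10: 177.6 ∈ [172.5, 308.1] ↔ index [101, 150].
101 + (177.6−172.5)·(150−101)/(308.1−172.5) = 101 + 5.1·49/135.6 ≈ 102.84, so AQI = 103.
SO₂ 550.2: bracket 538.0–636.5 → index 151–200; slope 49/98.5, offset 12.2.
AQI = 151 + 49/98.5·12.2 ≈ 157.07 ⇒ 157.
Sub-indices: O₃→114, CO→144, PM2.5→27, PM10→103, SO₂→157. Overall AQI = max = 157; dominant pollutant is SO₂.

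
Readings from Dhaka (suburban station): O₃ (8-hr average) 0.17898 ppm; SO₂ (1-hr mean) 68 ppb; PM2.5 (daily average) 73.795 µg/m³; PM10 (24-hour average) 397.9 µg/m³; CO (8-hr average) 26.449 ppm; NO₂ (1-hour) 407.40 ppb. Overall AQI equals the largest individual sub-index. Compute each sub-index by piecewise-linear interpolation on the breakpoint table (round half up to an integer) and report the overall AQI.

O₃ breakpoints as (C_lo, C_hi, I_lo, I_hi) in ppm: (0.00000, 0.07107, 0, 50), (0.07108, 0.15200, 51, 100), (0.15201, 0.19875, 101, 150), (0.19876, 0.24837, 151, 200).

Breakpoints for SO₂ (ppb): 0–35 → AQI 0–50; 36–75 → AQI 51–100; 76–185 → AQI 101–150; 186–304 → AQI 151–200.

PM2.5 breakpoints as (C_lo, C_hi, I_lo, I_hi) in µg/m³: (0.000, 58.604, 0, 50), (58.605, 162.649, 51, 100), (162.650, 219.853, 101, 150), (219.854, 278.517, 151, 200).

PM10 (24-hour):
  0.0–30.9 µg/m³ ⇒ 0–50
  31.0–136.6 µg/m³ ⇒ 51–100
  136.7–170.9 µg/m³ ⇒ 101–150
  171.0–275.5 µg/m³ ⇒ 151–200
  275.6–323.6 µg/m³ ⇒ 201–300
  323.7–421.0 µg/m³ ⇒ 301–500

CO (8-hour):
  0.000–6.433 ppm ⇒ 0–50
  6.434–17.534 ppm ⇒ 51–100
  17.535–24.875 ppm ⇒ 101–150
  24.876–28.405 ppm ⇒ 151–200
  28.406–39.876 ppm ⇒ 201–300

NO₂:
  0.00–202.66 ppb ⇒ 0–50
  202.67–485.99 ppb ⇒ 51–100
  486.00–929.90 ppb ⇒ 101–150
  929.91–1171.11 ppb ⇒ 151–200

453

O₃: 0.17898 lies in 0.15201–0.19875, so I_lo=101, I_hi=150, C_lo=0.15201, C_hi=0.19875.
(150−101)/(0.19875−0.15201) × (0.17898−0.15201) + 101 = 49/0.04674 × 0.02697 + 101 ≈ 129.27 → 129.
SO₂: 68 lies in 36–75, so I_lo=51, I_hi=100, C_lo=36, C_hi=75.
(100−51)/(75−36) × (68−36) + 51 = 49/39 × 32 + 51 ≈ 91.21 → 91.
PM2.5: 73.795 ∈ [58.605, 162.649] ↔ index [51, 100].
51 + (73.795−58.605)·(100−51)/(162.649−58.605) = 51 + 15.190·49/104.044 ≈ 58.15, so AQI = 58.
PM10 397.9: bracket 323.7–421.0 → index 301–500; slope 199/97.3, offset 74.2.
AQI = 301 + 199/97.3·74.2 ≈ 452.76 ⇒ 453.
CO: 26.449 ∈ [24.876, 28.405] ↔ index [151, 200].
151 + (26.449−24.876)·(200−151)/(28.405−24.876) = 151 + 1.573·49/3.529 ≈ 172.84, so AQI = 173.
NO₂: 407.40 ∈ [202.67, 485.99] ↔ index [51, 100].
51 + (407.40−202.67)·(100−51)/(485.99−202.67) = 51 + 204.73·49/283.32 ≈ 86.41, so AQI = 86.
Sub-indices: O₃→129, SO₂→91, PM2.5→58, PM10→453, CO→173, NO₂→86. Overall AQI = max = 453; dominant pollutant is PM10.
AQI 453: Hazardous.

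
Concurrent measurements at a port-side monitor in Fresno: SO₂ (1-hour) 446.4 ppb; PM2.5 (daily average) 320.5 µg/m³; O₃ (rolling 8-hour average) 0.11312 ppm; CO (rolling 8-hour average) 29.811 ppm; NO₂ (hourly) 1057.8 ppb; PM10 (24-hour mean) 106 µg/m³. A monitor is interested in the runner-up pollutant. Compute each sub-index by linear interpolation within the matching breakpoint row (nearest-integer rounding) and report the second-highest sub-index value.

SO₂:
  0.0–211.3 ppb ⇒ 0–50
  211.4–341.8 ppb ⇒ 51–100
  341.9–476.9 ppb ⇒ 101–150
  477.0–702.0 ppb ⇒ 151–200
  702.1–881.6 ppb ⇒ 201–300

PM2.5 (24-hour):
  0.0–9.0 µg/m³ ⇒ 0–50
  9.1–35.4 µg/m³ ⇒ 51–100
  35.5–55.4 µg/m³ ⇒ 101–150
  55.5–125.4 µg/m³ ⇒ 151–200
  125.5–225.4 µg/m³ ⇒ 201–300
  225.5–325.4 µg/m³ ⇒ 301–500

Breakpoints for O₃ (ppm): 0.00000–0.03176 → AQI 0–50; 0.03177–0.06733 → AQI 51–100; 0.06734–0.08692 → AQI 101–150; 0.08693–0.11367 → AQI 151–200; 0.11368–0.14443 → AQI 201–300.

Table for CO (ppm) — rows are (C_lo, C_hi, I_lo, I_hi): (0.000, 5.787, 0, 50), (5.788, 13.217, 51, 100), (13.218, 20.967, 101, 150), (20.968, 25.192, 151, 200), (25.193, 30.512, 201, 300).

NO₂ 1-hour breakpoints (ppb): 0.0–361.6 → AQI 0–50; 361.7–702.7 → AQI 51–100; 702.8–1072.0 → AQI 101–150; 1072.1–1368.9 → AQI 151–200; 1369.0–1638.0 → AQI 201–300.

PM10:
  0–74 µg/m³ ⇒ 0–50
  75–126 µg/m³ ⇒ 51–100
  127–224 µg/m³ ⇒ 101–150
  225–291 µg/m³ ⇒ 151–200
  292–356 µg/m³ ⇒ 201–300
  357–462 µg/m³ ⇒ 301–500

287

SO₂: 446.4 ∈ [341.9, 476.9] ↔ index [101, 150].
101 + (446.4−341.9)·(150−101)/(476.9−341.9) = 101 + 104.5·49/135.0 ≈ 138.93, so AQI = 139.
PM2.5: 320.5 ∈ [225.5, 325.4] ↔ index [301, 500].
301 + (320.5−225.5)·(500−301)/(325.4−225.5) = 301 + 95.0·199/99.9 ≈ 490.24, so AQI = 490.
O₃: 0.11312 ∈ [0.08693, 0.11367] ↔ index [151, 200].
151 + (0.11312−0.08693)·(200−151)/(0.11367−0.08693) = 151 + 0.02619·49/0.02674 ≈ 198.99, so AQI = 199.
CO 29.811: bracket 25.193–30.512 → index 201–300; slope 99/5.319, offset 4.618.
AQI = 201 + 99/5.319·4.618 ≈ 286.95 ⇒ 287.
NO₂: row 702.8–1072.0 (AQI 101–150). (150−101)·(1057.8−702.8)/(1072.0−702.8) + 101 = 49·355.0/369.2 + 101 ≈ 148.12 → 148.
PM10: 106 lies in 75–126, so I_lo=51, I_hi=100, C_lo=75, C_hi=126.
(100−51)/(126−75) × (106−75) + 51 = 49/51 × 31 + 51 ≈ 80.78 → 81.
Sub-indices: SO₂→139, PM2.5→490, O₃→199, CO→287, NO₂→148, PM10→81. Ranked high→low: 490, 287, 199, 148, 139, 81. Second-highest sub-index = 287.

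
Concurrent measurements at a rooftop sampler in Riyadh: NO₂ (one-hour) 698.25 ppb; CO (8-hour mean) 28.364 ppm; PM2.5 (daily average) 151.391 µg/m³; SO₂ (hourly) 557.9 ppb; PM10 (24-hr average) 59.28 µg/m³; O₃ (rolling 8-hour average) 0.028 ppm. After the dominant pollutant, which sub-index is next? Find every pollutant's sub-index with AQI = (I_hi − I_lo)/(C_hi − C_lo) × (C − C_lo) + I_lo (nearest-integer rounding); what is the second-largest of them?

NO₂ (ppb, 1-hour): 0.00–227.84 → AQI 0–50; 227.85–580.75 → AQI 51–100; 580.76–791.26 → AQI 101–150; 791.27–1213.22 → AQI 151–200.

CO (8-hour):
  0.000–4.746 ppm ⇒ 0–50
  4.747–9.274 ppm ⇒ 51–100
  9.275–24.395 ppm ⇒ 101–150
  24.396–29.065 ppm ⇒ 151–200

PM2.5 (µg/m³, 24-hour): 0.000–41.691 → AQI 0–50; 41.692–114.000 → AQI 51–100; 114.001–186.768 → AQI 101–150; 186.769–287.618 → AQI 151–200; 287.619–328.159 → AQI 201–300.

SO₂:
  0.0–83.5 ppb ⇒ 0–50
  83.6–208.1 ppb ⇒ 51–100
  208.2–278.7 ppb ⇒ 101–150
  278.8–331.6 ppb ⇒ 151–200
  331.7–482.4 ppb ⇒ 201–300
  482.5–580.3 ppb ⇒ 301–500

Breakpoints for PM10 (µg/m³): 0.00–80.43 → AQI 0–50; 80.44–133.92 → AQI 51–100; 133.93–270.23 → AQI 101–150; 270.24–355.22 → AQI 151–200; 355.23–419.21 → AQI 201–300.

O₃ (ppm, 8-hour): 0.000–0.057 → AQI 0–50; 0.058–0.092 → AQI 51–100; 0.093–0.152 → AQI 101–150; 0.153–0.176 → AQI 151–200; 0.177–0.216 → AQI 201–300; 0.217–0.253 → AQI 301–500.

193

NO₂ 698.25: bracket 580.76–791.26 → index 101–150; slope 49/210.50, offset 117.49.
AQI = 101 + 49/210.50·117.49 ≈ 128.35 ⇒ 128.
CO: 28.364 ∈ [24.396, 29.065] ↔ index [151, 200].
151 + (28.364−24.396)·(200−151)/(29.065−24.396) = 151 + 3.968·49/4.669 ≈ 192.64, so AQI = 193.
PM2.5: 151.391 ∈ [114.001, 186.768] ↔ index [101, 150].
101 + (151.391−114.001)·(150−101)/(186.768−114.001) = 101 + 37.390·49/72.767 ≈ 126.18, so AQI = 126.
SO₂: 557.9 ∈ [482.5, 580.3] ↔ index [301, 500].
301 + (557.9−482.5)·(500−301)/(580.3−482.5) = 301 + 75.4·199/97.8 ≈ 454.42, so AQI = 454.
PM10: 59.28 ∈ [0.00, 80.43] ↔ index [0, 50].
0 + (59.28−0.00)·(50−0)/(80.43−0.00) = 0 + 59.28·50/80.43 ≈ 36.85, so AQI = 37.
O₃: row 0.000–0.057 (AQI 0–50). (50−0)·(0.028−0.000)/(0.057−0.000) + 0 = 50·0.028/0.057 + 0 ≈ 24.56 → 25.
Sub-indices: NO₂→128, CO→193, PM2.5→126, SO₂→454, PM10→37, O₃→25. Ranked high→low: 454, 193, 128, 126, 37, 25. Second-highest sub-index = 193.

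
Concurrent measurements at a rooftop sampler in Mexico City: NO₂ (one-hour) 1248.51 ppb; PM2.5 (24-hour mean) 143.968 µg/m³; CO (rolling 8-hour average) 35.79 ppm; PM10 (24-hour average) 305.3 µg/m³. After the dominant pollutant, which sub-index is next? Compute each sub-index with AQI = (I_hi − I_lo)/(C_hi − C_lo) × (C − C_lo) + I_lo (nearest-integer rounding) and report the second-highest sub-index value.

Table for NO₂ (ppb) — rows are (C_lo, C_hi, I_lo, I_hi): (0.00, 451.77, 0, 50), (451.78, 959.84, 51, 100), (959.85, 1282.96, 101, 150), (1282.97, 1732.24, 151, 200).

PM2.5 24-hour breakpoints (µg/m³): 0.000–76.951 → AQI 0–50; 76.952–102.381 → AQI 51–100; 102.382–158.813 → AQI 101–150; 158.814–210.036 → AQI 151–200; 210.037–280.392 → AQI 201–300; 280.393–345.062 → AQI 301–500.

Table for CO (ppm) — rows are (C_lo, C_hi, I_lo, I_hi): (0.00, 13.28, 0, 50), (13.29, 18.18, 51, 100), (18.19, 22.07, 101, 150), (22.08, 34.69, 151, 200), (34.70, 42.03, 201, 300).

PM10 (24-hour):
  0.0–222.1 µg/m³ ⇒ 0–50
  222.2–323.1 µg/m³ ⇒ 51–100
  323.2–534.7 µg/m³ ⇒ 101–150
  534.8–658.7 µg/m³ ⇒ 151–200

145

NO₂: 1248.51 lies in 959.85–1282.96, so I_lo=101, I_hi=150, C_lo=959.85, C_hi=1282.96.
(150−101)/(1282.96−959.85) × (1248.51−959.85) + 101 = 49/323.11 × 288.66 + 101 ≈ 144.78 → 145.
PM2.5: 143.968 lies in 102.382–158.813, so I_lo=101, I_hi=150, C_lo=102.382, C_hi=158.813.
(150−101)/(158.813−102.382) × (143.968−102.382) + 101 = 49/56.431 × 41.586 + 101 ≈ 137.11 → 137.
CO: 35.79 lies in 34.70–42.03, so I_lo=201, I_hi=300, C_lo=34.70, C_hi=42.03.
(300−201)/(42.03−34.70) × (35.79−34.70) + 201 = 99/7.33 × 1.09 + 201 ≈ 215.72 → 216.
PM10: 305.3 ∈ [222.2, 323.1] ↔ index [51, 100].
51 + (305.3−222.2)·(100−51)/(323.1−222.2) = 51 + 83.1·49/100.9 ≈ 91.36, so AQI = 91.
Sub-indices: NO₂→145, PM2.5→137, CO→216, PM10→91. Ranked high→low: 216, 145, 137, 91. Second-highest sub-index = 145.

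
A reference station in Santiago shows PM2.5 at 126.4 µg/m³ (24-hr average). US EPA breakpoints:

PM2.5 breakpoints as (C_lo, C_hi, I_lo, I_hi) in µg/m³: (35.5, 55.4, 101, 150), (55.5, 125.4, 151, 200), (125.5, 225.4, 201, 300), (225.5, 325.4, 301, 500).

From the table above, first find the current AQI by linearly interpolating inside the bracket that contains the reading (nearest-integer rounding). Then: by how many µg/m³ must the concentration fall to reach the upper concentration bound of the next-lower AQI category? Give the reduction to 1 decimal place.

PM2.5: row 125.5–225.4 (AQI 201–300). (300−201)·(126.4−125.5)/(225.4−125.5) + 201 = 99·0.9/99.9 + 201 ≈ 201.89 → 202.
Current AQI 202 is in the Very Unhealthy range (201–300). The next-lower category tops out at AQI 200, whose upper concentration bound is 125.4 µg/m³.
Reduction needed = 126.4 − 125.4 = 1.0 µg/m³.

1.0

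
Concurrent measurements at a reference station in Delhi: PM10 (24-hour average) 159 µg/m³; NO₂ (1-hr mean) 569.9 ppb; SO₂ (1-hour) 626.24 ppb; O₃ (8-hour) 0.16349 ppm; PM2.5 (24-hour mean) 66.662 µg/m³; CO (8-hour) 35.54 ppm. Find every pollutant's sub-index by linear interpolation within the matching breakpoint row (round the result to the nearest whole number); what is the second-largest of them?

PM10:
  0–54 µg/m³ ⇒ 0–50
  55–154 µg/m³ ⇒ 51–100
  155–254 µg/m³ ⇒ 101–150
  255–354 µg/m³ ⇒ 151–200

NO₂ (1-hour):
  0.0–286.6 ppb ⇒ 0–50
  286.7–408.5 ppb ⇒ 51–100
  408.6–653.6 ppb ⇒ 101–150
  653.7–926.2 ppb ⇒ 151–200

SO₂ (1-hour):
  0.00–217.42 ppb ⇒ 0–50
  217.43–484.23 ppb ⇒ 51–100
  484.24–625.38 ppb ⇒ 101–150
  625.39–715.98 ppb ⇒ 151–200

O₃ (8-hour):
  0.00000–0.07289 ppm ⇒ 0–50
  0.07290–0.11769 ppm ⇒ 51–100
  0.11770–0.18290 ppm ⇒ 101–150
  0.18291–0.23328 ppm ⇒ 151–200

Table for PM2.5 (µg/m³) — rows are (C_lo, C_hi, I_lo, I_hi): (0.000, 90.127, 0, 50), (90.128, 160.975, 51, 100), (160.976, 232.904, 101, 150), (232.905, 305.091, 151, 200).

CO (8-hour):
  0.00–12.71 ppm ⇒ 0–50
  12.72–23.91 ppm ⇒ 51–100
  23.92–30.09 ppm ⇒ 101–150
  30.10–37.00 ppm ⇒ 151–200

PM10: 159 lies in 155–254, so I_lo=101, I_hi=150, C_lo=155, C_hi=254.
(150−101)/(254−155) × (159−155) + 101 = 49/99 × 4 + 101 ≈ 102.98 → 103.
NO₂: 569.9 lies in 408.6–653.6, so I_lo=101, I_hi=150, C_lo=408.6, C_hi=653.6.
(150−101)/(653.6−408.6) × (569.9−408.6) + 101 = 49/245.0 × 161.3 + 101 ≈ 133.26 → 133.
SO₂: 626.24 ∈ [625.39, 715.98] ↔ index [151, 200].
151 + (626.24−625.39)·(200−151)/(715.98−625.39) = 151 + 0.85·49/90.59 ≈ 151.46, so AQI = 151.
O₃ 0.16349: bracket 0.11770–0.18290 → index 101–150; slope 49/0.06520, offset 0.04579.
AQI = 101 + 49/0.06520·0.04579 ≈ 135.41 ⇒ 135.
PM2.5 66.662: bracket 0.000–90.127 → index 0–50; slope 50/90.127, offset 66.662.
AQI = 0 + 50/90.127·66.662 ≈ 36.98 ⇒ 37.
CO: 35.54 ∈ [30.10, 37.00] ↔ index [151, 200].
151 + (35.54−30.10)·(200−151)/(37.00−30.10) = 151 + 5.44·49/6.90 ≈ 189.63, so AQI = 190.
Sub-indices: PM10→103, NO₂→133, SO₂→151, O₃→135, PM2.5→37, CO→190. Ranked high→low: 190, 151, 135, 133, 103, 37. Second-highest sub-index = 151.

151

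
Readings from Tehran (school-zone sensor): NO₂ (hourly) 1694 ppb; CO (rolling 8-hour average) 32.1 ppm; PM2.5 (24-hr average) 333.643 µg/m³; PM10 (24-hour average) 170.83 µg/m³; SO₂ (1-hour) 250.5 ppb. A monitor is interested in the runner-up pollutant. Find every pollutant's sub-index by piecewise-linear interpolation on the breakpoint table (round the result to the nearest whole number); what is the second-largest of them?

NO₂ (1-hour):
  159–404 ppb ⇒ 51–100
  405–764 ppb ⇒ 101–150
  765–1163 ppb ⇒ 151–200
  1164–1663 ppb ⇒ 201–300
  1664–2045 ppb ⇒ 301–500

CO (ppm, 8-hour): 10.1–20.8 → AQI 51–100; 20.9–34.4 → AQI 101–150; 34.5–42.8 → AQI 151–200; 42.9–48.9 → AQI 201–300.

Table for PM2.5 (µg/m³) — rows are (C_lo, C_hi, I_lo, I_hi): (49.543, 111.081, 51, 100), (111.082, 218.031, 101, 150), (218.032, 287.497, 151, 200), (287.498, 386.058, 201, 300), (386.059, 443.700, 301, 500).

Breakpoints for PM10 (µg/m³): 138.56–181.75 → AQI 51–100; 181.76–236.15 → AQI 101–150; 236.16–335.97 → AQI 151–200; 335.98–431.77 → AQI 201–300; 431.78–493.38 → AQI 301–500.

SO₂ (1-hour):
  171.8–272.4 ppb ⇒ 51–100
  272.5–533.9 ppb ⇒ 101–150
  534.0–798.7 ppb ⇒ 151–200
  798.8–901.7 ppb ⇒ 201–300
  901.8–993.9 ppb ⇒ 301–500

247

NO₂: 1694 lies in 1664–2045, so I_lo=301, I_hi=500, C_lo=1664, C_hi=2045.
(500−301)/(2045−1664) × (1694−1664) + 301 = 199/381 × 30 + 301 ≈ 316.67 → 317.
CO: row 20.9–34.4 (AQI 101–150). (150−101)·(32.1−20.9)/(34.4−20.9) + 101 = 49·11.2/13.5 + 101 ≈ 141.65 → 142.
PM2.5: row 287.498–386.058 (AQI 201–300). (300−201)·(333.643−287.498)/(386.058−287.498) + 201 = 99·46.145/98.560 + 201 ≈ 247.35 → 247.
PM10 170.83: bracket 138.56–181.75 → index 51–100; slope 49/43.19, offset 32.27.
AQI = 51 + 49/43.19·32.27 ≈ 87.61 ⇒ 88.
SO₂: row 171.8–272.4 (AQI 51–100). (100−51)·(250.5−171.8)/(272.4−171.8) + 51 = 49·78.7/100.6 + 51 ≈ 89.33 → 89.
Sub-indices: NO₂→317, CO→142, PM2.5→247, PM10→88, SO₂→89. Ranked high→low: 317, 247, 142, 89, 88. Second-highest sub-index = 247.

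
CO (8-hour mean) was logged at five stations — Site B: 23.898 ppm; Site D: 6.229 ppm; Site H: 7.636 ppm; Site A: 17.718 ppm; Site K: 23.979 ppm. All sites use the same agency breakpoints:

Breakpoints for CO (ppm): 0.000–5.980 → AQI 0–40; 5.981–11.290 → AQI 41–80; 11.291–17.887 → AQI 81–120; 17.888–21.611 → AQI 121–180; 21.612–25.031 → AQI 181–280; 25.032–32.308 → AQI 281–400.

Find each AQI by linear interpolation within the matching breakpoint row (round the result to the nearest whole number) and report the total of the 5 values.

Site B: 23.898 lies in 21.612–25.031, so I_lo=181, I_hi=280, C_lo=21.612, C_hi=25.031.
(280−181)/(25.031−21.612) × (23.898−21.612) + 181 = 99/3.419 × 2.286 + 181 ≈ 247.19 → 247.
Site D: 6.229 ∈ [5.981, 11.290] ↔ index [41, 80].
41 + (6.229−5.981)·(80−41)/(11.290−5.981) = 41 + 0.248·39/5.309 ≈ 42.82, so AQI = 43.
Site H: 7.636 lies in 5.981–11.290, so I_lo=41, I_hi=80, C_lo=5.981, C_hi=11.290.
(80−41)/(11.290−5.981) × (7.636−5.981) + 41 = 39/5.309 × 1.655 + 41 ≈ 53.16 → 53.
Site A 17.718: bracket 11.291–17.887 → index 81–120; slope 39/6.596, offset 6.427.
AQI = 81 + 39/6.596·6.427 ≈ 119.00 ⇒ 119.
Site K: 23.979 lies in 21.612–25.031, so I_lo=181, I_hi=280, C_lo=21.612, C_hi=25.031.
(280−181)/(25.031−21.612) × (23.979−21.612) + 181 = 99/3.419 × 2.367 + 181 ≈ 249.54 → 250.
AQIs: Site B=247, Site D=43, Site H=53, Site A=119, Site K=250. Sum = 247 + 43 + 53 + 119 + 250 = 712.

712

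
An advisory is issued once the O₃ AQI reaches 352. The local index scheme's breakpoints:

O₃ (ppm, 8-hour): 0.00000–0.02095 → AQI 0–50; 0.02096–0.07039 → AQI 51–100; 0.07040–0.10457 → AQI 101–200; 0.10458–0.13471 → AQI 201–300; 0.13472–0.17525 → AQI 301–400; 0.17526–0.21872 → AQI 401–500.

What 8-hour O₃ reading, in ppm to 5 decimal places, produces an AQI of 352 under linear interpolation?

AQI 352 lies in the 301–400 band, which corresponds to 0.13472–0.17525 ppm.
C = 0.13472 + (352−301)×(0.17525−0.13472)/(400−301) = 0.13472 + 51×0.04053/99 ≈ 0.1555991 ppm → 0.15560 ppm to 5 dp.

0.15560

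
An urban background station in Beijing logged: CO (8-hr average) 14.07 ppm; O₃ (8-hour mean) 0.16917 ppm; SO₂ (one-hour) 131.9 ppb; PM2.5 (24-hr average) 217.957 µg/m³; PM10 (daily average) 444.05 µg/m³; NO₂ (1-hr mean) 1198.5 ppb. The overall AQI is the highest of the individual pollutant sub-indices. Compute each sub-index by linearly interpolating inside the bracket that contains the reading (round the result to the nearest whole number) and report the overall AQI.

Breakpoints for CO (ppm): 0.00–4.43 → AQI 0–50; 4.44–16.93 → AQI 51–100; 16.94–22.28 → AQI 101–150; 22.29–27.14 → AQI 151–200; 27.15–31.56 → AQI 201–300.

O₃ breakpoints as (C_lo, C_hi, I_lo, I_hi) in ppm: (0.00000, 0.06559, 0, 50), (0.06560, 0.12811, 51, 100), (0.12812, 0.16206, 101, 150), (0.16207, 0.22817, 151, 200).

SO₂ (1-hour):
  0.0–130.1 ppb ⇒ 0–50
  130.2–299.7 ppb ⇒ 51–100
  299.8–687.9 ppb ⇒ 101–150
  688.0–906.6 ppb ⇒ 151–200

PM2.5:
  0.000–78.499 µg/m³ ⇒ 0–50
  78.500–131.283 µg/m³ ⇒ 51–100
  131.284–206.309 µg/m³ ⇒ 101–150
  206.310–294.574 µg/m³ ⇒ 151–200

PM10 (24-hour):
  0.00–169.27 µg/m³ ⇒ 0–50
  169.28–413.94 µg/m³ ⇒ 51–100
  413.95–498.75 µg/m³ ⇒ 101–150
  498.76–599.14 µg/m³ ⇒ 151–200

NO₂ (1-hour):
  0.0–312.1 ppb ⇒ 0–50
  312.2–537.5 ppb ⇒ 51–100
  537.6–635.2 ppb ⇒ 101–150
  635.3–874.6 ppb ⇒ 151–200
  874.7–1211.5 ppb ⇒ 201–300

CO: row 4.44–16.93 (AQI 51–100). (100−51)·(14.07−4.44)/(16.93−4.44) + 51 = 49·9.63/12.49 + 51 ≈ 88.78 → 89.
O₃ 0.16917: bracket 0.16207–0.22817 → index 151–200; slope 49/0.06610, offset 0.00710.
AQI = 151 + 49/0.06610·0.00710 ≈ 156.26 ⇒ 156.
SO₂ 131.9: bracket 130.2–299.7 → index 51–100; slope 49/169.5, offset 1.7.
AQI = 51 + 49/169.5·1.7 ≈ 51.49 ⇒ 51.
PM2.5 217.957: bracket 206.310–294.574 → index 151–200; slope 49/88.264, offset 11.647.
AQI = 151 + 49/88.264·11.647 ≈ 157.47 ⇒ 157.
PM10: row 413.95–498.75 (AQI 101–150). (150−101)·(444.05−413.95)/(498.75−413.95) + 101 = 49·30.10/84.80 + 101 ≈ 118.39 → 118.
NO₂: 1198.5 lies in 874.7–1211.5, so I_lo=201, I_hi=300, C_lo=874.7, C_hi=1211.5.
(300−201)/(1211.5−874.7) × (1198.5−874.7) + 201 = 99/336.8 × 323.8 + 201 ≈ 296.18 → 296.
Sub-indices: CO→89, O₃→156, SO₂→51, PM2.5→157, PM10→118, NO₂→296. Overall AQI = max = 296; dominant pollutant is NO₂.
AQI 296: Very Unhealthy.

296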